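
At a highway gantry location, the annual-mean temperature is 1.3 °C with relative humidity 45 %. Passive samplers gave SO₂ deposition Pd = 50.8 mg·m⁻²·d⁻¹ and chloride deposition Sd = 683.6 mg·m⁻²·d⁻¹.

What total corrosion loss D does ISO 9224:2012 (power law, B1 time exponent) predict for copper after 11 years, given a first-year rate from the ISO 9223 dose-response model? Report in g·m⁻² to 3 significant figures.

D(11) = 17.4 g·m⁻²

copper: f(T) = +0.126·(T−10) [T≤10 °C] = -1.0962
  sulphur-dioxide contribution → 0.06995 μm/a
  chloride contribution → 0.3216 μm/a
  ⇒ r_corr(copper) = 0.3916 μm/a
ISO 9224: D(t) = r_corr · t^b with b = 0.667 (copper, B1)
  D(11) = 0.3916 × 11^0.667 = 0.3916 × 4.95 = 1.938 μm
  Mass loss = 1.938 μm × 8.96 g/cm³ = 17.37 g·m⁻²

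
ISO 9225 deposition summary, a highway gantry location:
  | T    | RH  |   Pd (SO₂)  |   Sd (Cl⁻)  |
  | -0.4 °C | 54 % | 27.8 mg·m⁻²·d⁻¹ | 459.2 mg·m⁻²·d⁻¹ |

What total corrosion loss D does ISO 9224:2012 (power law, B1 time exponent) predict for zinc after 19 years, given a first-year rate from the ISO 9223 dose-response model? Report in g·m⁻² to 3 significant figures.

zinc: f(T) = +0.038·(T−10) [T≤10 °C] = -0.3952
  sulphur-dioxide contribution → 0.4499 μm/a
  chloride contribution → 0.8575 μm/a
  ⇒ r_corr(zinc) = 1.307 μm/a
Long-term exponent b (ISO 9224 Table 2, B1) = 0.813
  D(19) = 1.307 × 19^0.813 = 1.307 × 10.96 = 14.32 μm
  Mass loss = 14.32 μm × 7.14 g/cm³ = 102.3 g·m⁻²

D(19) = 102 g·m⁻²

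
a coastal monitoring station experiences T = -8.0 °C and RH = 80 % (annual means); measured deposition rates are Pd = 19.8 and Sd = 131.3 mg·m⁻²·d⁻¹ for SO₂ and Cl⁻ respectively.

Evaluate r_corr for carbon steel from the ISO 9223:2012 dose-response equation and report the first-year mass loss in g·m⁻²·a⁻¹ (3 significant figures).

carbon steel: temperature factor f = +0.150·(-18.0) = -2.7000
  SO₂ term: 1.77·19.8^0.52·exp(0.02·80-2.7000) = 2.783
  Sd branch = 0.102·Sd^0.62·e^(0.033·RH+0.04·T) = 21.35 μm/a
  r_corr = 2.783 + 21.35 = 24.14 μm/a
Convert to mass loss: 24.14 μm/a × 7.85 g/cm³ = 189.5 g·m⁻²·a⁻¹

r_corr = 189 g·m⁻²·a⁻¹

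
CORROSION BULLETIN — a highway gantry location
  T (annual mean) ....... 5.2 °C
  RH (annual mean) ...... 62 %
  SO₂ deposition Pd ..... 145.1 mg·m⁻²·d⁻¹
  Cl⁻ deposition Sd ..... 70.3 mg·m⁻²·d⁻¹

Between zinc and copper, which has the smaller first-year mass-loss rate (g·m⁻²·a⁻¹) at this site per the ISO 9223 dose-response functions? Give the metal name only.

copper

zinc: f(T) = +0.038·(T−10) [T≤10 °C] = -0.1824
  sulphur-dioxide contribution → 1.664 μm/a
  chloride contribution → 0.5049 μm/a
  total first-year rate 2.169 μm/a
  mass loss = 2.169 μm/a × 7.14 g/cm³ = 15.48 g·m⁻²·a⁻¹
copper: T≤10 °C ⇒ hinge +0.126·(5.2−10) = -0.6048
  sulphur-dioxide contribution → 0.4095 μm/a
  chloride contribution → 0.3885 μm/a
  total first-year rate 0.7981 μm/a
  mass loss = 0.7981 μm/a × 8.96 g/cm³ = 7.151 g·m⁻²·a⁻¹
Ordering by g·m⁻²·a⁻¹: zinc (15.5) > copper (7.15)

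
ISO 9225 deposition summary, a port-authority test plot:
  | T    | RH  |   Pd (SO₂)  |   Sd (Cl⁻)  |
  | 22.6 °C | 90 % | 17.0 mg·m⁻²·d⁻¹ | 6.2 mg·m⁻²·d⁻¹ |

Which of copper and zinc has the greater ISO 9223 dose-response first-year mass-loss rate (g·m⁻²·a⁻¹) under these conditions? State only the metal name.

copper

copper: temperature factor f = -0.080·(12.6) = -1.0080
  SO₂ term: 0.0053·17.0^0.26·exp(0.059·90-1.0080) = 0.8176
  Sd branch = 0.01025·Sd^0.27·e^(0.036·RH+0.049·T) = 1.296 μm/a
  r_corr = 0.8176 + 1.296 = 2.114 μm/a
  mass loss = 2.114 μm/a × 8.96 g/cm³ = 18.94 g·m⁻²·a⁻¹
zinc: temperature factor f = -0.071·(12.6) = -0.8946
  SO₂ term: 0.0129·17.0^0.44·exp(0.046·90-0.8946) = 1.152
  Sd branch = 0.0175·Sd^0.57·e^(0.008·RH+0.085·T) = 0.6945 μm/a
  r_corr = 1.152 + 0.6945 = 1.846 μm/a
  mass loss = 1.846 μm/a × 7.14 g/cm³ = 13.18 g·m⁻²·a⁻¹
Ordering by g·m⁻²·a⁻¹: copper (18.9) > zinc (13.2)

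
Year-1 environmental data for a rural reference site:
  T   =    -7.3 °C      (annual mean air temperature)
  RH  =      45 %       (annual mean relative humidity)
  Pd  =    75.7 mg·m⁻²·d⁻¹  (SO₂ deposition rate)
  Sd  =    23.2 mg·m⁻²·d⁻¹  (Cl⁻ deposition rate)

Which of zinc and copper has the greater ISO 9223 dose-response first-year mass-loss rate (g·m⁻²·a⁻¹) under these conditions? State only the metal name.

zinc

zinc: T≤10 °C ⇒ hinge +0.038·(-7.3−10) = -0.6574
  sulphur-dioxide contribution → 0.3555 μm/a
  chloride contribution → 0.08095 μm/a
  total first-year rate 0.4365 μm/a
  mass loss = 0.4365 μm/a × 7.14 g/cm³ = 3.116 g·m⁻²·a⁻¹
copper: f(T) = +0.126·(T−10) [T≤10 °C] = -2.1798
  sulphur-dioxide contribution → 0.02626 μm/a
  chloride contribution → 0.08465 μm/a
  ⇒ r_corr(copper) = 0.1109 μm/a
  mass loss = 0.1109 μm/a × 8.96 g/cm³ = 0.9937 g·m⁻²·a⁻¹
Ordering by g·m⁻²·a⁻¹: zinc (3.12) > copper (0.994)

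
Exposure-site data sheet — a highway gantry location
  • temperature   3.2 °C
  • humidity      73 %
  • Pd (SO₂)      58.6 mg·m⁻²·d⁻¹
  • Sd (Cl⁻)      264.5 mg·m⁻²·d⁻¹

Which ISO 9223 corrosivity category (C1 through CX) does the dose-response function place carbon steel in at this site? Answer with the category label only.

C4

carbon steel: temperature factor f = +0.150·(-6.8) = -1.0200
  Pd branch = 1.77·Pd^0.52·e^(0.02·RH+f) = 22.82 μm/a
  Cl⁻ term: 0.102·264.5^0.62·exp(0.033·73+0.04·3.2) = 40.96
  r_corr = 22.82 + 40.96 = 63.78 μm/a
Category bounds: 50…80 μm/a bracket r_corr ⇒ C4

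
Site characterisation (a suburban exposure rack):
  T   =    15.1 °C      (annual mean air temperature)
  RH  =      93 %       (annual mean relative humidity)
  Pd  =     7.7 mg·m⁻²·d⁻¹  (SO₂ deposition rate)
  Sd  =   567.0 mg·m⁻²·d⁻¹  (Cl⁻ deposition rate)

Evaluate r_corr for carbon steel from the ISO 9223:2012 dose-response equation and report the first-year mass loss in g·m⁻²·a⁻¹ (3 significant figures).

carbon steel: T>10 °C ⇒ hinge -0.054·(15.1−10) = -0.2754
  sulphur-dioxide contribution → 24.95 μm/a
  chloride contribution → 204.6 μm/a
  ⇒ r_corr(carbon steel) = 229.6 μm/a
Convert to mass loss: 229.6 μm/a × 7.85 g/cm³ = 1802 g·m⁻²·a⁻¹

r_corr = 1.80e+03 g·m⁻²·a⁻¹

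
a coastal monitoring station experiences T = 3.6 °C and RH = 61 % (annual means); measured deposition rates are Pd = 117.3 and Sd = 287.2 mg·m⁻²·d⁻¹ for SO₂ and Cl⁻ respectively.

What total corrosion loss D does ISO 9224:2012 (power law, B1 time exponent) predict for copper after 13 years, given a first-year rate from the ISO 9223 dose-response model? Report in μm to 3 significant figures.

copper: T≤10 °C ⇒ hinge +0.126·(3.6−10) = -0.8064
  SO₂ term: 0.0053·117.3^0.26·exp(0.059·61-0.8064) = 0.2986
  Cl⁻ term: 0.01025·287.2^0.27·exp(0.036·61+0.049·3.6) = 0.5067
  r_corr = 0.2986 + 0.5067 = 0.8053 μm/a
Power-law: D(13) = r_corr · 13^0.667
  D(13) = 0.8053 × 13^0.667 = 0.8053 × 5.534 = 4.456 μm

D(13) = 4.46 μm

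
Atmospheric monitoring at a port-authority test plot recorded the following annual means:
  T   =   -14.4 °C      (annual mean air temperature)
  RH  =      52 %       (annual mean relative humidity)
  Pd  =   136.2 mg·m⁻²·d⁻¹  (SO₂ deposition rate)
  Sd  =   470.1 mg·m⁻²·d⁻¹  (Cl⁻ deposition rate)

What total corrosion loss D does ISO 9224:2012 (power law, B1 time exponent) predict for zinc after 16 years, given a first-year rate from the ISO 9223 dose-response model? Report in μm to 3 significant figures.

D(16) = 7.10 μm

zinc: T≤10 °C ⇒ hinge +0.038·(-14.4−10) = -0.9272
  sulphur-dioxide contribution → 0.485 μm/a
  chloride contribution → 0.2602 μm/a
  total first-year rate 0.7452 μm/a
Power-law: D(16) = r_corr · 16^0.813
  D(16) = 0.7452 × 16^0.813 = 0.7452 × 9.527 = 7.1 μm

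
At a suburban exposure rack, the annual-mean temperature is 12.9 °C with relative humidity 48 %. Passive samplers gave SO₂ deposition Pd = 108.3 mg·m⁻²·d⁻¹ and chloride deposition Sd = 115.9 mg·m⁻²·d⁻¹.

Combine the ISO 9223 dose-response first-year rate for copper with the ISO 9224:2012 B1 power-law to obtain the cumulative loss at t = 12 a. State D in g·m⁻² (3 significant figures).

copper: T>10 °C ⇒ hinge -0.080·(12.9−10) = -0.2320
  SO₂ term: 0.0053·108.3^0.26·exp(0.059·48-0.2320) = 0.2412
  Cl⁻ term: 0.01025·115.9^0.27·exp(0.036·48+0.049·12.9) = 0.3917
  r_corr = 0.2412 + 0.3917 = 0.633 μm/a
Long-term exponent b (ISO 9224 Table 2, B1) = 0.667
  D(12) = 0.633 × 12^0.667 = 0.633 × 5.246 = 3.321 μm
  Mass loss = 3.321 μm × 8.96 g/cm³ = 29.75 g·m⁻²

D(12) = 29.8 g·m⁻²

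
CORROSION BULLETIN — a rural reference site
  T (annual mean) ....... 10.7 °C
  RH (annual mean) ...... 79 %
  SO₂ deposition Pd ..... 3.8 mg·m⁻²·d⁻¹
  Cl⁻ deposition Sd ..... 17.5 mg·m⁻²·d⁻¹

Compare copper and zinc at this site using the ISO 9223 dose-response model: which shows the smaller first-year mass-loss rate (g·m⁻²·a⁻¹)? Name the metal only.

copper: temperature factor f = -0.080·(0.7) = -0.0560
  Pd branch = 0.0053·Pd^0.26·e^(0.059·RH+f) = 0.7498 μm/a
  Sd branch = 0.01025·Sd^0.27·e^(0.036·RH+0.049·T) = 0.6444 μm/a
  r_corr = 0.7498 + 0.6444 = 1.394 μm/a
  mass loss = 1.394 μm/a × 8.96 g/cm³ = 12.49 g·m⁻²·a⁻¹
zinc: T>10 °C ⇒ hinge -0.071·(10.7−10) = -0.0497
  Pd branch = 0.0129·Pd^0.44·e^(0.046·RH+f) = 0.8363 μm/a
  Sd branch = 0.0175·Sd^0.57·e^(0.008·RH+0.085·T) = 0.4179 μm/a
  r_corr = 0.8363 + 0.4179 = 1.254 μm/a
  mass loss = 1.254 μm/a × 7.14 g/cm³ = 8.954 g·m⁻²·a⁻¹
Ordering by g·m⁻²·a⁻¹: copper (12.5) > zinc (8.95)

zinc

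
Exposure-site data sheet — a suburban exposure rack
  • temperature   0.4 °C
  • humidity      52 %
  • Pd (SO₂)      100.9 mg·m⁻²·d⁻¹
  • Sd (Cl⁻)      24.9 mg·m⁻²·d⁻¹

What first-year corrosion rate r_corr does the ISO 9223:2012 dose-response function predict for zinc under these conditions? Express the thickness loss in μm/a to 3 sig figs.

zinc: T≤10 °C ⇒ hinge +0.038·(0.4−10) = -0.3648
  Pd branch = 0.0129·Pd^0.44·e^(0.046·RH+f) = 0.7459 μm/a
  Sd branch = 0.0175·Sd^0.57·e^(0.008·RH+0.085·T) = 0.1715 μm/a
  sum: 0.7459 + 0.1715 → r_corr = 0.9175 μm/a

r_corr = 0.917 μm/a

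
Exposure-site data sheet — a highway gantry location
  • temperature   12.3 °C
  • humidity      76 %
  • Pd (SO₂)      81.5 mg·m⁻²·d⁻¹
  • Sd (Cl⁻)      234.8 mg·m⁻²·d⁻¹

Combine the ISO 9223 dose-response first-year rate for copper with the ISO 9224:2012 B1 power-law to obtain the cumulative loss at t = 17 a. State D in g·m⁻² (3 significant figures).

copper: temperature factor f = -0.080·(2.3) = -0.1840
  Pd branch = 0.0053·Pd^0.26·e^(0.059·RH+f) = 1.226 μm/a
  Cl⁻ term: 0.01025·234.8^0.27·exp(0.036·76+0.049·12.3) = 1.261
  r_corr = 1.226 + 1.261 = 2.488 μm/a
Long-term exponent b (ISO 9224 Table 2, B1) = 0.667
  D(17) = 2.488 × 17^0.667 = 2.488 × 6.618 = 16.46 μm
  Mass loss = 16.46 μm × 8.96 g/cm³ = 147.5 g·m⁻²

D(17) = 148 g·m⁻²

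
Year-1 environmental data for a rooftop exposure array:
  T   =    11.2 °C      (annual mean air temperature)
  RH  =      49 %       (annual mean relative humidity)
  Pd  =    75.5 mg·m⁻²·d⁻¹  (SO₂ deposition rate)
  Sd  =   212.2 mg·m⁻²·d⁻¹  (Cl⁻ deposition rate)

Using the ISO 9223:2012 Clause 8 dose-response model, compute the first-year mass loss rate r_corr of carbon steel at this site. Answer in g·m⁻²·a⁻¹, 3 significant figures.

r_corr = 504 g·m⁻²·a⁻¹

carbon steel: temperature factor f = -0.054·(1.2) = -0.0648
  sulphur-dioxide contribution → 41.88 μm/a
  chloride contribution → 22.28 μm/a
  ⇒ r_corr(carbon steel) = 64.16 μm/a
Convert to mass loss: 64.16 μm/a × 7.85 g/cm³ = 503.7 g·m⁻²·a⁻¹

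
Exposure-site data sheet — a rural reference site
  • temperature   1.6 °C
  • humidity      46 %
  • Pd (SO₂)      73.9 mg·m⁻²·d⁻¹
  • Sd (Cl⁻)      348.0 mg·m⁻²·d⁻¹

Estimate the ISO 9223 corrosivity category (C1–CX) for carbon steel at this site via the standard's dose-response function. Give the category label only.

carbon steel: temperature factor f = +0.150·(-8.4) = -1.2600
  Pd branch = 1.77·Pd^0.52·e^(0.02·RH+f) = 11.8 μm/a
  Sd branch = 0.102·Sd^0.62·e^(0.033·RH+0.04·T) = 18.68 μm/a
  sum: 11.8 + 18.68 → r_corr = 30.49 μm/a
30.5 μm/a falls in (25, 50] for carbon steel → category C3

C3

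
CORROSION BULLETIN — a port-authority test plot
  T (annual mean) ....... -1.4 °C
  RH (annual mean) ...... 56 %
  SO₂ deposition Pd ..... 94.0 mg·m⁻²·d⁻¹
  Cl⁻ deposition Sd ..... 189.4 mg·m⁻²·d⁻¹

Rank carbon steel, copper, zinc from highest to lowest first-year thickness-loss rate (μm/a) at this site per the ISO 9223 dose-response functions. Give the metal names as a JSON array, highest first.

carbon steel: f(T) = +0.150·(T−10) [T≤10 °C] = -1.7100
  Pd branch = 1.77·Pd^0.52·e^(0.02·RH+f) = 10.42 μm/a
  Sd branch = 0.102·Sd^0.62·e^(0.033·RH+0.04·T) = 15.81 μm/a
  sum: 10.42 + 15.81 → r_corr = 26.22 μm/a
copper: f(T) = +0.126·(T−10) [T≤10 °C] = -1.4364
  SO₂ term: 0.0053·94.0^0.26·exp(0.059·56-1.4364) = 0.1118
  Sd branch = 0.01025·Sd^0.27·e^(0.036·RH+0.049·T) = 0.296 μm/a
  sum: 0.1118 + 0.296 → r_corr = 0.4078 μm/a
zinc: T≤10 °C ⇒ hinge +0.038·(-1.4−10) = -0.4332
  Pd branch = 0.0129·Pd^0.44·e^(0.046·RH+f) = 0.8117 μm/a
  Cl⁻ term: 0.0175·189.4^0.57·exp(0.008·56+0.085·-1.4) = 0.4831
  r_corr = 0.8117 + 0.4831 = 1.295 μm/a
Ordering by μm/a: carbon steel (26.2) > zinc (1.29) > copper (0.408)

["carbon steel", "zinc", "copper"]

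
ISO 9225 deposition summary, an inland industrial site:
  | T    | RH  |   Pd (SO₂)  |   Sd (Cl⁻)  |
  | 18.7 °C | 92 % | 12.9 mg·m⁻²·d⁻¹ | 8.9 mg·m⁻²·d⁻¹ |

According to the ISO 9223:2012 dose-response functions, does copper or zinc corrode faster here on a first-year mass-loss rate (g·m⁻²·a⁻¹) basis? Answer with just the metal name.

copper: temperature factor f = -0.080·(8.7) = -0.6960
  SO₂ term: 0.0053·12.9^0.26·exp(0.059·92-0.6960) = 1.17
  Cl⁻ term: 0.01025·8.9^0.27·exp(0.036·92+0.049·18.7) = 1.269
  r_corr = 1.17 + 1.269 = 2.439 μm/a
  mass loss = 2.439 μm/a × 8.96 g/cm³ = 21.85 g·m⁻²·a⁻¹
zinc: f(T) = -0.071·(T−10) [T>10 °C] = -0.6177
  Pd branch = 0.0129·Pd^0.44·e^(0.046·RH+f) = 1.475 μm/a
  Sd branch = 0.0175·Sd^0.57·e^(0.008·RH+0.085·T) = 0.6225 μm/a
  sum: 1.475 + 0.6225 → r_corr = 2.098 μm/a
  mass loss = 2.098 μm/a × 7.14 g/cm³ = 14.98 g·m⁻²·a⁻¹
Ordering by g·m⁻²·a⁻¹: copper (21.8) > zinc (15)

copper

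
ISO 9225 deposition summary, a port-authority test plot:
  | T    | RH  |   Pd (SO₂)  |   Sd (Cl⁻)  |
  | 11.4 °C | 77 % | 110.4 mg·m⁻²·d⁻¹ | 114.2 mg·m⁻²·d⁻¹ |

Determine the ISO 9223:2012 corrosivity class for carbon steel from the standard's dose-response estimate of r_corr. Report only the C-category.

C5

carbon steel: temperature factor f = -0.054·(1.4) = -0.0756
  Pd branch = 1.77·Pd^0.52·e^(0.02·RH+f) = 88.37 μm/a
  Cl⁻ term: 0.102·114.2^0.62·exp(0.033·77+0.04·11.4) = 38.54
  r_corr = 88.37 + 38.54 = 126.9 μm/a
Category bounds: 80…200 μm/a bracket r_corr ⇒ C5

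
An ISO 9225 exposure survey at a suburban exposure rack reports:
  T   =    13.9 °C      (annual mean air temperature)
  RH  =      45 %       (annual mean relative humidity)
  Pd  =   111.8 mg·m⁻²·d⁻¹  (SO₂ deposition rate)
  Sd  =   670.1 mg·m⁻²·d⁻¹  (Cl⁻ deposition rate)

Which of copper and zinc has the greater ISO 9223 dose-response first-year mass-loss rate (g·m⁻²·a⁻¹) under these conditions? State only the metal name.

zinc

copper: temperature factor f = -0.080·(3.9) = -0.3120
  Pd branch = 0.0053·Pd^0.26·e^(0.059·RH+f) = 0.1881 μm/a
  Sd branch = 0.01025·Sd^0.27·e^(0.036·RH+0.049·T) = 0.5931 μm/a
  sum: 0.1881 + 0.5931 → r_corr = 0.7812 μm/a
  mass loss = 0.7812 μm/a × 8.96 g/cm³ = 7 g·m⁻²·a⁻¹
zinc: temperature factor f = -0.071·(3.9) = -0.2769
  SO₂ term: 0.0129·111.8^0.44·exp(0.046·45-0.2769) = 0.6175
  Cl⁻ term: 0.0175·670.1^0.57·exp(0.008·45+0.085·13.9) = 3.337
  sum: 0.6175 + 3.337 → r_corr = 3.955 μm/a
  mass loss = 3.955 μm/a × 7.14 g/cm³ = 28.24 g·m⁻²·a⁻¹
Ordering by g·m⁻²·a⁻¹: zinc (28.2) > copper (7)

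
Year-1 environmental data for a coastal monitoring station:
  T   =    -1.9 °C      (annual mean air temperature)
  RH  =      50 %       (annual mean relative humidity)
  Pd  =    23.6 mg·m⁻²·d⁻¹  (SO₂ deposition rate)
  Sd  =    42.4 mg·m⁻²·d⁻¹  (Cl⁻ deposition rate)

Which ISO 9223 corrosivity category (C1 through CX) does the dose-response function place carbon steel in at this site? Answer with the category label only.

carbon steel: f(T) = +0.150·(T−10) [T≤10 °C] = -1.7850
  SO₂ term: 1.77·23.6^0.52·exp(0.02·50-1.7850) = 4.178
  Cl⁻ term: 0.102·42.4^0.62·exp(0.033·50+0.04·-1.9) = 5.025
  sum: 4.178 + 5.025 → r_corr = 9.203 μm/a
Category bounds: 1.3…25 μm/a bracket r_corr ⇒ C2

C2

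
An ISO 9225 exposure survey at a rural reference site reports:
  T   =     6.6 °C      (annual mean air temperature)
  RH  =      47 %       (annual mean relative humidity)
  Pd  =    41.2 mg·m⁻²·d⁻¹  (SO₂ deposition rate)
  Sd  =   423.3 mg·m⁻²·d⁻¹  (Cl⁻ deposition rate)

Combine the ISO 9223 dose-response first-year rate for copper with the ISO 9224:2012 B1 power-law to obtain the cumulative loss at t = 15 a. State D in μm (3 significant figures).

copper: temperature factor f = +0.126·(-3.4) = -0.4284
  sulphur-dioxide contribution → 0.1453 μm/a
  chloride contribution → 0.3937 μm/a
  ⇒ r_corr(copper) = 0.5391 μm/a
Long-term exponent b (ISO 9224 Table 2, B1) = 0.667
  D(15) = 0.5391 × 15^0.667 = 0.5391 × 6.088 = 3.282 μm

D(15) = 3.28 μm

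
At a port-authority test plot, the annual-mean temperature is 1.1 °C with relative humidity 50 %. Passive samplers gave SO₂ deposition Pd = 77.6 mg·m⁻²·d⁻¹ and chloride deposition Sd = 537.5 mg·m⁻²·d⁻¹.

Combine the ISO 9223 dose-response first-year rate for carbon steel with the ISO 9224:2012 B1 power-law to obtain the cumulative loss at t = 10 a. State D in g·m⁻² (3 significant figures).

carbon steel: T≤10 °C ⇒ hinge +0.150·(1.1−10) = -1.3350
  sulphur-dioxide contribution → 12.17 μm/a
  chloride contribution → 27.36 μm/a
  ⇒ r_corr(carbon steel) = 39.53 μm/a
ISO 9224: D(t) = r_corr · t^b with b = 0.523 (carbon steel, B1)
  D(10) = 39.53 × 10^0.523 = 39.53 × 3.334 = 131.8 μm
  Mass loss = 131.8 μm × 7.85 g/cm³ = 1035 g·m⁻²

D(10) = 1.03e+03 g·m⁻²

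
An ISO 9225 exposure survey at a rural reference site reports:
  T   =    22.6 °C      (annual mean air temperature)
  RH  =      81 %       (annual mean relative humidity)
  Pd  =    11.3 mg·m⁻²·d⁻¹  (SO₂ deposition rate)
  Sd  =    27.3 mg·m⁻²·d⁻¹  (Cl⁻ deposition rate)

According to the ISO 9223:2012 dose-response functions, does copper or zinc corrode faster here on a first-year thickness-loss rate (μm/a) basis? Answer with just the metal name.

zinc

copper: f(T) = -0.080·(T−10) [T>10 °C] = -1.0080
  SO₂ term: 0.0053·11.3^0.26·exp(0.059·81-1.0080) = 0.4323
  Cl⁻ term: 0.01025·27.3^0.27·exp(0.036·81+0.049·22.6) = 1.399
  sum: 0.4323 + 1.399 → r_corr = 1.831 μm/a
zinc: f(T) = -0.071·(T−10) [T>10 °C] = -0.8946
  Pd branch = 0.0129·Pd^0.44·e^(0.046·RH+f) = 0.6362 μm/a
  Sd branch = 0.0175·Sd^0.57·e^(0.008·RH+0.085·T) = 1.504 μm/a
  r_corr = 0.6362 + 1.504 = 2.141 μm/a
Ordering by μm/a: zinc (2.14) > copper (1.83)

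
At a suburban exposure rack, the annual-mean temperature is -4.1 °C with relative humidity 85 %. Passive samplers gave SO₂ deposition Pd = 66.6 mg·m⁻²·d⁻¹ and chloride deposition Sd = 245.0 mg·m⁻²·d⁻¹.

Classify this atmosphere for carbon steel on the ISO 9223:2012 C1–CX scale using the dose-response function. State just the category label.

C4

carbon steel: f(T) = +0.150·(T−10) [T≤10 °C] = -2.1150
  SO₂ term: 1.77·66.6^0.52·exp(0.02·85-2.1150) = 10.37
  Sd branch = 0.102·Sd^0.62·e^(0.033·RH+0.04·T) = 43.34 μm/a
  r_corr = 10.37 + 43.34 = 53.71 μm/a
ISO 9223 Table 2 (carbon steel): 50 < 53.7 ≤ 80 μm/a ⇒ C4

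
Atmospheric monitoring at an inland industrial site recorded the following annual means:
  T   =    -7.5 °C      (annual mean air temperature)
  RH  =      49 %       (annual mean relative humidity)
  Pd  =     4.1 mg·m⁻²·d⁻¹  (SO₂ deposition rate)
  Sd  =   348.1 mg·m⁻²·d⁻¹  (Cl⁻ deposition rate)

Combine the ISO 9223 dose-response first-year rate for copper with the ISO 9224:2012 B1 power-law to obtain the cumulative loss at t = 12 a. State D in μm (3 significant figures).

copper: temperature factor f = +0.126·(-17.5) = -2.2050
  sulphur-dioxide contribution → 0.01519 μm/a
  chloride contribution → 0.2011 μm/a
  ⇒ r_corr(copper) = 0.2163 μm/a
Long-term exponent b (ISO 9224 Table 2, B1) = 0.667
  D(12) = 0.2163 × 12^0.667 = 0.2163 × 5.246 = 1.135 μm

D(12) = 1.13 μm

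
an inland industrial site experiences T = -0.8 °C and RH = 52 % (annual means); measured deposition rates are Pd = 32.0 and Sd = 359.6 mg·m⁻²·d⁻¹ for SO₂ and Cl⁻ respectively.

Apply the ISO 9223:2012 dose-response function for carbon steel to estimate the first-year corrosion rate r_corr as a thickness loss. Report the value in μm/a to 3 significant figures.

carbon steel: T≤10 °C ⇒ hinge +0.150·(-0.8−10) = -1.6200
  Pd branch = 1.77·Pd^0.52·e^(0.02·RH+f) = 6.008 μm/a
  Sd branch = 0.102·Sd^0.62·e^(0.033·RH+0.04·T) = 21.11 μm/a
  sum: 6.008 + 21.11 → r_corr = 27.12 μm/a

r_corr = 27.1 μm/a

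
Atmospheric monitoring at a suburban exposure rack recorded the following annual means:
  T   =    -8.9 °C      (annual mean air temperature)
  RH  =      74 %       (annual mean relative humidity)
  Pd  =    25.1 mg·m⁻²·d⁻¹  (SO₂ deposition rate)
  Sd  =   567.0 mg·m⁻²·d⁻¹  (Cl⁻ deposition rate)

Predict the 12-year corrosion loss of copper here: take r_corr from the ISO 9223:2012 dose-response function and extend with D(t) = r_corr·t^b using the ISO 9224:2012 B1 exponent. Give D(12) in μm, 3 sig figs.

copper: temperature factor f = +0.126·(-18.9) = -2.3814
  sulphur-dioxide contribution → 0.08914 μm/a
  chloride contribution → 0.5269 μm/a
  total first-year rate 0.6161 μm/a
ISO 9224: D(t) = r_corr · t^b with b = 0.667 (copper, B1)
  D(12) = 0.6161 × 12^0.667 = 0.6161 × 5.246 = 3.232 μm

D(12) = 3.23 μm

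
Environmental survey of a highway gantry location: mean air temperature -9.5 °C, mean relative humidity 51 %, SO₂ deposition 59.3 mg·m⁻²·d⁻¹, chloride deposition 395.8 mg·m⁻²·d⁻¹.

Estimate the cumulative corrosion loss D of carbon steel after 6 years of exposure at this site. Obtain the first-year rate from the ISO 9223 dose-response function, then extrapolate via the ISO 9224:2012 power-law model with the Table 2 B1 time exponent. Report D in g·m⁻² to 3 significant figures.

D(6) = 351 g·m⁻²

carbon steel: temperature factor f = +0.150·(-19.5) = -2.9250
  sulphur-dioxide contribution → 2.201 μm/a
  chloride contribution → 15.31 μm/a
  ⇒ r_corr(carbon steel) = 17.51 μm/a
Power-law: D(6) = r_corr · 6^0.523
  D(6) = 17.51 × 6^0.523 = 17.51 × 2.553 = 44.69 μm
  Mass loss = 44.69 μm × 7.85 g/cm³ = 350.8 g·m⁻²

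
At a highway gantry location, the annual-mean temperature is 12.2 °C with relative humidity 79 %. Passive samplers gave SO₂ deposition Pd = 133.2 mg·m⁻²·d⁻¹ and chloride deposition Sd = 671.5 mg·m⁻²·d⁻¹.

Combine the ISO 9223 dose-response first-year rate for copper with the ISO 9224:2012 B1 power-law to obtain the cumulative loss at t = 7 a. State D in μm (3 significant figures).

D(7) = 12.9 μm

copper: T>10 °C ⇒ hinge -0.080·(12.2−10) = -0.1760
  sulphur-dioxide contribution → 1.677 μm/a
  chloride contribution → 1.857 μm/a
  total first-year rate 3.534 μm/a
Long-term exponent b (ISO 9224 Table 2, B1) = 0.667
  D(7) = 3.534 × 7^0.667 = 3.534 × 3.662 = 12.94 μm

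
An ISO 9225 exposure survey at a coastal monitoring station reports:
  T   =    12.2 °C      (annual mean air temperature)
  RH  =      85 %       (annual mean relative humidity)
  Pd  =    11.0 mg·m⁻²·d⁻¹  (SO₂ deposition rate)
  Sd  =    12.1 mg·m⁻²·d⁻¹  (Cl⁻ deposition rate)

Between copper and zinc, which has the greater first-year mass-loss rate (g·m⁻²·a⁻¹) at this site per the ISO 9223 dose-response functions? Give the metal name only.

copper

copper: T>10 °C ⇒ hinge -0.080·(12.2−10) = -0.1760
  sulphur-dioxide contribution → 1.249 μm/a
  chloride contribution → 0.7792 μm/a
  ⇒ r_corr(copper) = 2.028 μm/a
  mass loss = 2.028 μm/a × 8.96 g/cm³ = 18.17 g·m⁻²·a⁻¹
zinc: temperature factor f = -0.071·(2.2) = -0.1562
  sulphur-dioxide contribution → 1.581 μm/a
  chloride contribution → 0.4036 μm/a
  total first-year rate 1.985 μm/a
  mass loss = 1.985 μm/a × 7.14 g/cm³ = 14.17 g·m⁻²·a⁻¹
Ordering by g·m⁻²·a⁻¹: copper (18.2) > zinc (14.2)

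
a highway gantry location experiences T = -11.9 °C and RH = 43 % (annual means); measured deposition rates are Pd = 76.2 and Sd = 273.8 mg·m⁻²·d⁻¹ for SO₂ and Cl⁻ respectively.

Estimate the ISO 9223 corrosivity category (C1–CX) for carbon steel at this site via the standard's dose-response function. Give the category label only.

carbon steel: f(T) = +0.150·(T−10) [T≤10 °C] = -3.2850
  SO₂ term: 1.77·76.2^0.52·exp(0.02·43-3.2850) = 1.491
  Cl⁻ term: 0.102·273.8^0.62·exp(0.033·43+0.04·-11.9) = 8.499
  sum: 1.491 + 8.499 → r_corr = 9.989 μm/a
ISO 9223 Table 2 (carbon steel): 1.3 < 9.99 ≤ 25 μm/a ⇒ C2

C2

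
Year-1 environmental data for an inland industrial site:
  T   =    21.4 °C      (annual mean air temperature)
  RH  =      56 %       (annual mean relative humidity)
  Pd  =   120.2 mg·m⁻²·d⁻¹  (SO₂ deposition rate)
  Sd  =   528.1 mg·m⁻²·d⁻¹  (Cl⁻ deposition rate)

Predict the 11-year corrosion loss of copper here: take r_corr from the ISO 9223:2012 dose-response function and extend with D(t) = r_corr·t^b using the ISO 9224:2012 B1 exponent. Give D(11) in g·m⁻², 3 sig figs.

D(11) = 61.9 g·m⁻²

copper: f(T) = -0.080·(T−10) [T>10 °C] = -0.9120
  sulphur-dioxide contribution → 0.2013 μm/a
  chloride contribution → 1.193 μm/a
  total first-year rate 1.395 μm/a
Long-term exponent b (ISO 9224 Table 2, B1) = 0.667
  D(11) = 1.395 × 11^0.667 = 1.395 × 4.95 = 6.904 μm
  Mass loss = 6.904 μm × 8.96 g/cm³ = 61.86 g·m⁻²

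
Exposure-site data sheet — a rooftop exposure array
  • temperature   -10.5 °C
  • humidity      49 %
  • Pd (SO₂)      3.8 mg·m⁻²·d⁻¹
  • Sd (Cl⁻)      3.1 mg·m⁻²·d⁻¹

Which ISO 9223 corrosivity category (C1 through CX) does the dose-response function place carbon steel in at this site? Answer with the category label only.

C1

carbon steel: temperature factor f = +0.150·(-20.5) = -3.0750
  Pd branch = 1.77·Pd^0.52·e^(0.02·RH+f) = 0.4361 μm/a
  Cl⁻ term: 0.102·3.1^0.62·exp(0.033·49+0.04·-10.5) = 0.6809
  sum: 0.4361 + 0.6809 → r_corr = 1.117 μm/a
ISO 9223 Table 2 (carbon steel): 0 < 1.12 ≤ 1.3 μm/a ⇒ C1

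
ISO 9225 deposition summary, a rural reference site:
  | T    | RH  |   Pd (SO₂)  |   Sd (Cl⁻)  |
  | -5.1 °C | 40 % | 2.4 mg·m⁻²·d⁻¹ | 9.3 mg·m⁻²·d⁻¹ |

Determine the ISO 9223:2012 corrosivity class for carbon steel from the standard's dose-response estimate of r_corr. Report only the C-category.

C2

carbon steel: f(T) = +0.150·(T−10) [T≤10 °C] = -2.2650
  SO₂ term: 1.77·2.4^0.52·exp(0.02·40-2.2650) = 0.6448
  Cl⁻ term: 0.102·9.3^0.62·exp(0.033·40+0.04·-5.1) = 1.241
  sum: 0.6448 + 1.241 → r_corr = 1.886 μm/a
1.89 μm/a falls in (1.3, 25] for carbon steel → category C2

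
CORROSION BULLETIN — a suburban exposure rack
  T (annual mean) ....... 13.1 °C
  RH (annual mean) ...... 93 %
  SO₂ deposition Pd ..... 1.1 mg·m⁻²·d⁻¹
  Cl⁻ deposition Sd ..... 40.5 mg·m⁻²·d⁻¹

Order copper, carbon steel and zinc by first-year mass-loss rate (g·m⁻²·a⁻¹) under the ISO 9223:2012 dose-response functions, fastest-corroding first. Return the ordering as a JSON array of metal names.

["carbon steel", "copper", "zinc"]

copper: f(T) = -0.080·(T−10) [T>10 °C] = -0.2480
  SO₂ term: 0.0053·1.1^0.26·exp(0.059·93-0.2480) = 1.024
  Cl⁻ term: 0.01025·40.5^0.27·exp(0.036·93+0.049·13.1) = 1.505
  sum: 1.024 + 1.505 → r_corr = 2.529 μm/a
  mass loss = 2.529 μm/a × 8.96 g/cm³ = 22.66 g·m⁻²·a⁻¹
carbon steel: temperature factor f = -0.054·(3.1) = -0.1674
  Pd branch = 1.77·Pd^0.52·e^(0.02·RH+f) = 10.11 μm/a
  Cl⁻ term: 0.102·40.5^0.62·exp(0.033·93+0.04·13.1) = 36.78
  r_corr = 10.11 + 36.78 = 46.89 μm/a
  mass loss = 46.89 μm/a × 7.85 g/cm³ = 368.1 g·m⁻²·a⁻¹
zinc: f(T) = -0.071·(T−10) [T>10 °C] = -0.2201
  Pd branch = 0.0129·Pd^0.44·e^(0.046·RH+f) = 0.7783 μm/a
  Sd branch = 0.0175·Sd^0.57·e^(0.008·RH+0.085·T) = 0.9247 μm/a
  r_corr = 0.7783 + 0.9247 = 1.703 μm/a
  mass loss = 1.703 μm/a × 7.14 g/cm³ = 12.16 g·m⁻²·a⁻¹
Ordering by g·m⁻²·a⁻¹: carbon steel (368) > copper (22.7) > zinc (12.2)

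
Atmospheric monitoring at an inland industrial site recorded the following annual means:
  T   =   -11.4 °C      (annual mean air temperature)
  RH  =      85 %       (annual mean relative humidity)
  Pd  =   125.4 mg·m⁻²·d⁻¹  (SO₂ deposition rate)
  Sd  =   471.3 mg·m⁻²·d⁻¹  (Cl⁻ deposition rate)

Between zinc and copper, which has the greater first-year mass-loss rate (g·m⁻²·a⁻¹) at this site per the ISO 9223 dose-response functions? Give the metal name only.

zinc: T≤10 °C ⇒ hinge +0.038·(-11.4−10) = -0.8132
  SO₂ term: 0.0129·125.4^0.44·exp(0.046·85-0.8132) = 2.392
  Cl⁻ term: 0.0175·471.3^0.57·exp(0.008·85+0.085·-11.4) = 0.4378
  sum: 2.392 + 0.4378 → r_corr = 2.83 μm/a
  mass loss = 2.83 μm/a × 7.14 g/cm³ = 20.21 g·m⁻²·a⁻¹
copper: T≤10 °C ⇒ hinge +0.126·(-11.4−10) = -2.6964
  SO₂ term: 0.0053·125.4^0.26·exp(0.059·85-2.6964) = 0.1891
  Cl⁻ term: 0.01025·471.3^0.27·exp(0.036·85+0.049·-11.4) = 0.659
  r_corr = 0.1891 + 0.659 = 0.8481 μm/a
  mass loss = 0.8481 μm/a × 8.96 g/cm³ = 7.599 g·m⁻²·a⁻¹
Ordering by g·m⁻²·a⁻¹: zinc (20.2) > copper (7.6)

zinc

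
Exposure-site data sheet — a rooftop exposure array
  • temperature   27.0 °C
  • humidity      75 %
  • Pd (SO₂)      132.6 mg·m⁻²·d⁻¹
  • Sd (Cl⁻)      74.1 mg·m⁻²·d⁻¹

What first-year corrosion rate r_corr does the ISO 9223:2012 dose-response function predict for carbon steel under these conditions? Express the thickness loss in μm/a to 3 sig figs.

r_corr = 91.7 μm/a

carbon steel: f(T) = -0.054·(T−10) [T>10 °C] = -0.9180
  SO₂ term: 1.77·132.6^0.52·exp(0.02·75-0.9180) = 40.22
  Cl⁻ term: 0.102·74.1^0.62·exp(0.033·75+0.04·27.0) = 51.5
  sum: 40.22 + 51.5 → r_corr = 91.72 μm/a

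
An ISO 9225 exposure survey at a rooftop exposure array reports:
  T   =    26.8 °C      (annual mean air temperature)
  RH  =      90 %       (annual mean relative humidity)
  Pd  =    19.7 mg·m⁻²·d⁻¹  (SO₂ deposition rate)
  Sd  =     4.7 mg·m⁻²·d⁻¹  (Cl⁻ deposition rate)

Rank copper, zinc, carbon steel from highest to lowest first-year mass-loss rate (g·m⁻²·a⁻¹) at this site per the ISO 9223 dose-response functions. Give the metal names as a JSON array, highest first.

["carbon steel", "copper", "zinc"]

copper: T>10 °C ⇒ hinge -0.080·(26.8−10) = -1.3440
  Pd branch = 0.0053·Pd^0.26·e^(0.059·RH+f) = 0.6071 μm/a
  Cl⁻ term: 0.01025·4.7^0.27·exp(0.036·90+0.049·26.8) = 1.478
  sum: 0.6071 + 1.478 → r_corr = 2.085 μm/a
  mass loss = 2.085 μm/a × 8.96 g/cm³ = 18.68 g·m⁻²·a⁻¹
zinc: T>10 °C ⇒ hinge -0.071·(26.8−10) = -1.1928
  Pd branch = 0.0129·Pd^0.44·e^(0.046·RH+f) = 0.9122 μm/a
  Cl⁻ term: 0.0175·4.7^0.57·exp(0.008·90+0.085·26.8) = 0.8475
  sum: 0.9122 + 0.8475 → r_corr = 1.76 μm/a
  mass loss = 1.76 μm/a × 7.14 g/cm³ = 12.56 g·m⁻²·a⁻¹
carbon steel: T>10 °C ⇒ hinge -0.054·(26.8−10) = -0.9072
  SO₂ term: 1.77·19.7^0.52·exp(0.02·90-0.9072) = 20.36
  Sd branch = 0.102·Sd^0.62·e^(0.033·RH+0.04·T) = 15.16 μm/a
  r_corr = 20.36 + 15.16 = 35.52 μm/a
  mass loss = 35.52 μm/a × 7.85 g/cm³ = 278.9 g·m⁻²·a⁻¹
Ordering by g·m⁻²·a⁻¹: carbon steel (279) > copper (18.7) > zinc (12.6)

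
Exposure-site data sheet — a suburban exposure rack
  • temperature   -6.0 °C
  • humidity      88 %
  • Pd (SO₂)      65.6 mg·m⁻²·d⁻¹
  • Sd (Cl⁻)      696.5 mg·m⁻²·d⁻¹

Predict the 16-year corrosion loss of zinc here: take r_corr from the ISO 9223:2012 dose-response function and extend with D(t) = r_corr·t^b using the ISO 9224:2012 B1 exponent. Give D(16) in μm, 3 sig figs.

zinc: T≤10 °C ⇒ hinge +0.038·(-6.0−10) = -0.6080
  Pd branch = 0.0129·Pd^0.44·e^(0.046·RH+f) = 2.535 μm/a
  Cl⁻ term: 0.0175·696.5^0.57·exp(0.008·88+0.085·-6.0) = 0.8867
  r_corr = 2.535 + 0.8867 = 3.422 μm/a
Power-law: D(16) = r_corr · 16^0.813
  D(16) = 3.422 × 16^0.813 = 3.422 × 9.527 = 32.6 μm

D(16) = 32.6 μm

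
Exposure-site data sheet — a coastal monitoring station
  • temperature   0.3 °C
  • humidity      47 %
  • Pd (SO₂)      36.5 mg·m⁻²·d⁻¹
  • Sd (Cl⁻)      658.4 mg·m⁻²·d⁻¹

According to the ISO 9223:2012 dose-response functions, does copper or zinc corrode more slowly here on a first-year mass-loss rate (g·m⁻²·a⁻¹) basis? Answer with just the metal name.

copper

copper: f(T) = +0.126·(T−10) [T≤10 °C] = -1.2222
  Pd branch = 0.0053·Pd^0.26·e^(0.059·RH+f) = 0.06368 μm/a
  Sd branch = 0.01025·Sd^0.27·e^(0.036·RH+0.049·T) = 0.3258 μm/a
  sum: 0.06368 + 0.3258 → r_corr = 0.3895 μm/a
  mass loss = 0.3895 μm/a × 8.96 g/cm³ = 3.49 g·m⁻²·a⁻¹
zinc: temperature factor f = +0.038·(-9.7) = -0.3686
  Pd branch = 0.0129·Pd^0.44·e^(0.046·RH+f) = 0.3775 μm/a
  Sd branch = 0.0175·Sd^0.57·e^(0.008·RH+0.085·T) = 1.057 μm/a
  sum: 0.3775 + 1.057 → r_corr = 1.434 μm/a
  mass loss = 1.434 μm/a × 7.14 g/cm³ = 10.24 g·m⁻²·a⁻¹
Ordering by g·m⁻²·a⁻¹: zinc (10.2) > copper (3.49)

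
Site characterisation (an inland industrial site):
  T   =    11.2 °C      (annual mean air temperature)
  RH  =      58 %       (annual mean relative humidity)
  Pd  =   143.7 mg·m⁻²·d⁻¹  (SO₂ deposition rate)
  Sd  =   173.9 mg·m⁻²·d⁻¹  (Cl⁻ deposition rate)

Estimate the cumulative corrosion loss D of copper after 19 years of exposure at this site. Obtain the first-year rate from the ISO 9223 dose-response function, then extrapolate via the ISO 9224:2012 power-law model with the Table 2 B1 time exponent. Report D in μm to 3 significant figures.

copper: T>10 °C ⇒ hinge -0.080·(11.2−10) = -0.0960
  SO₂ term: 0.0053·143.7^0.26·exp(0.059·58-0.0960) = 0.5366
  Sd branch = 0.01025·Sd^0.27·e^(0.036·RH+0.049·T) = 0.5764 μm/a
  r_corr = 0.5366 + 0.5764 = 1.113 μm/a
Long-term exponent b (ISO 9224 Table 2, B1) = 0.667
  D(19) = 1.113 × 19^0.667 = 1.113 × 7.127 = 7.933 μm

D(19) = 7.93 μm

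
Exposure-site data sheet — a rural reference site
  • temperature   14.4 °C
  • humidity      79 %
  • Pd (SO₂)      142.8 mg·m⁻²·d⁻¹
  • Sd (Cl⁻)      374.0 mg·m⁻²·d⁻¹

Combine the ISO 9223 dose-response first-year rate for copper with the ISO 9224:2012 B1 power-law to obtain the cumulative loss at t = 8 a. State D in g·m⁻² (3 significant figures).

copper: f(T) = -0.080·(T−10) [T>10 °C] = -0.3520
  Pd branch = 0.0053·Pd^0.26·e^(0.059·RH+f) = 1.432 μm/a
  Sd branch = 0.01025·Sd^0.27·e^(0.036·RH+0.049·T) = 1.766 μm/a
  r_corr = 1.432 + 1.766 = 3.198 μm/a
ISO 9224: D(t) = r_corr · t^b with b = 0.667 (copper, B1)
  D(8) = 3.198 × 8^0.667 = 3.198 × 4.003 = 12.8 μm
  Mass loss = 12.8 μm × 8.96 g/cm³ = 114.7 g·m⁻²

D(8) = 115 g·m⁻²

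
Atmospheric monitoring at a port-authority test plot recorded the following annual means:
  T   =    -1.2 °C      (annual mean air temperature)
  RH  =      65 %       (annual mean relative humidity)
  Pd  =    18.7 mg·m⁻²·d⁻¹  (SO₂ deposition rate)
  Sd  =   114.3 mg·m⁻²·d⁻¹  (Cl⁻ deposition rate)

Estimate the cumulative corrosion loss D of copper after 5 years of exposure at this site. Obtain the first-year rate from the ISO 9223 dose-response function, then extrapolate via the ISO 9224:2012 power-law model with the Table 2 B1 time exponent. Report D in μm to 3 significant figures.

copper: f(T) = +0.126·(T−10) [T≤10 °C] = -1.4112
  sulphur-dioxide contribution → 0.1281 μm/a
  chloride contribution → 0.3607 μm/a
  ⇒ r_corr(copper) = 0.4888 μm/a
Long-term exponent b (ISO 9224 Table 2, B1) = 0.667
  D(5) = 0.4888 × 5^0.667 = 0.4888 × 2.926 = 1.43 μm

D(5) = 1.43 μm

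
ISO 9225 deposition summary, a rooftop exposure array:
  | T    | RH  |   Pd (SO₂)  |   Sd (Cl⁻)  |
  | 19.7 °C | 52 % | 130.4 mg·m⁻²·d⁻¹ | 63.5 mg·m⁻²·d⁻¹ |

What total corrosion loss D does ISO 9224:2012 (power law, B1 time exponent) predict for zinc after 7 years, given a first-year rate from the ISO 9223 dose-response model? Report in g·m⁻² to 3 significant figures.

zinc: f(T) = -0.071·(T−10) [T>10 °C] = -0.6887
  sulphur-dioxide contribution → 0.604 μm/a
  chloride contribution → 1.508 μm/a
  total first-year rate 2.112 μm/a
ISO 9224: D(t) = r_corr · t^b with b = 0.813 (zinc, B1)
  D(7) = 2.112 × 7^0.813 = 2.112 × 4.865 = 10.28 μm
  Mass loss = 10.28 μm × 7.14 g/cm³ = 73.37 g·m⁻²

D(7) = 73.4 g·m⁻²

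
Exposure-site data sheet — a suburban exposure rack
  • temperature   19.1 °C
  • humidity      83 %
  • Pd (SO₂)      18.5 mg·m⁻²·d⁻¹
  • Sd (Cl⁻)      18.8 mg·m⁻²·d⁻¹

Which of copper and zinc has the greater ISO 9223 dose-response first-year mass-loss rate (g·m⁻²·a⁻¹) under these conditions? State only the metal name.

copper: temperature factor f = -0.080·(9.1) = -0.7280
  Pd branch = 0.0053·Pd^0.26·e^(0.059·RH+f) = 0.7317 μm/a
  Sd branch = 0.01025·Sd^0.27·e^(0.036·RH+0.049·T) = 1.145 μm/a
  r_corr = 0.7317 + 1.145 = 1.877 μm/a
  mass loss = 1.877 μm/a × 8.96 g/cm³ = 16.82 g·m⁻²·a⁻¹
zinc: T>10 °C ⇒ hinge -0.071·(19.1−10) = -0.6461
  Pd branch = 0.0129·Pd^0.44·e^(0.046·RH+f) = 1.111 μm/a
  Cl⁻ term: 0.0175·18.8^0.57·exp(0.008·83+0.085·19.1) = 0.9178
  sum: 1.111 + 0.9178 → r_corr = 2.029 μm/a
  mass loss = 2.029 μm/a × 7.14 g/cm³ = 14.49 g·m⁻²·a⁻¹
Ordering by g·m⁻²·a⁻¹: copper (16.8) > zinc (14.5)

copper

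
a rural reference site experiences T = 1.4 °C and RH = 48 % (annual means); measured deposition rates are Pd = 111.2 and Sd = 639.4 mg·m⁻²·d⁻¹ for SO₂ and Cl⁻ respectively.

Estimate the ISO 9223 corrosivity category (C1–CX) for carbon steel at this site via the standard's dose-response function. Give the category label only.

carbon steel: f(T) = +0.150·(T−10) [T≤10 °C] = -1.2900
  SO₂ term: 1.77·111.2^0.52·exp(0.02·48-1.2900) = 14.74
  Cl⁻ term: 0.102·639.4^0.62·exp(0.033·48+0.04·1.4) = 28.87
  r_corr = 14.74 + 28.87 = 43.61 μm/a
ISO 9223 Table 2 (carbon steel): 25 < 43.6 ≤ 50 μm/a ⇒ C3

C3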